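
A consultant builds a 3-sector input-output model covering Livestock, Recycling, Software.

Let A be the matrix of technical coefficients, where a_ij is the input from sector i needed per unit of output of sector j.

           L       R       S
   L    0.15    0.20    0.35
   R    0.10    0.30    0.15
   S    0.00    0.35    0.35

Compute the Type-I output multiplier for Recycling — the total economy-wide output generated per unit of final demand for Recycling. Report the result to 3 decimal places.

m_R = 3.479

I − A =
  [   0.85    -0.20    -0.35]
  [  -0.10     0.70    -0.15]
  [   0.00    -0.35     0.65]
Cofactors of I−A, C_ij = (−1)^(i+j)·(minor ij) (rows/columns in the sector order above):
  C_11 = (0.70)(0.65) − (-0.15)(-0.35) = 0.4025
  C_12 = −[(-0.10)(0.65) − (-0.15)(0.00)] = 0.0650
  C_13 = (-0.10)(-0.35) − (0.70)(0.00) = 0.0350
  C_21 = −[(-0.20)(0.65) − (-0.35)(-0.35)] = 0.2525
  C_22 = (0.85)(0.65) − (-0.35)(0.00) = 0.5525
  C_23 = −[(0.85)(-0.35) − (-0.20)(0.00)] = 0.2975
  C_31 = (-0.20)(-0.15) − (-0.35)(0.70) = 0.2750
  C_32 = −[(0.85)(-0.15) − (-0.35)(-0.10)] = 0.1625
  C_33 = (0.85)(0.70) − (-0.20)(-0.10) = 0.5750
det(I−A) = Σ_j (I−A)_1j·C_1j = (0.85)(0.4025) + (-0.20)(0.0650) + (-0.35)(0.0350) = 0.316875
adj(I−A) = Cᵀ =
  [ 0.4025   0.2525   0.2750]
  [ 0.0650   0.5525   0.1625]
  [ 0.0350   0.2975   0.5750]
(I − A)⁻¹ = adj(I−A) / det(I−A) ≈
  [   1.2702     0.7968     0.8679]
  [   0.2051     1.7436     0.5128]
  [   0.1105     0.9389     1.8146]
The output multiplier for sector j is the column-j sum of the Leontief inverse (I − A)⁻¹ = adj(I−A) / det(I−A).
Column R of adj(I−A): (0.2525, 0.5525, 0.2975); det(I−A) = 0.316875.
m_R = (0.2525 + 0.5525 + 0.2975) / 0.316875 = 1.1025 / 0.316875 ≈ 3.479.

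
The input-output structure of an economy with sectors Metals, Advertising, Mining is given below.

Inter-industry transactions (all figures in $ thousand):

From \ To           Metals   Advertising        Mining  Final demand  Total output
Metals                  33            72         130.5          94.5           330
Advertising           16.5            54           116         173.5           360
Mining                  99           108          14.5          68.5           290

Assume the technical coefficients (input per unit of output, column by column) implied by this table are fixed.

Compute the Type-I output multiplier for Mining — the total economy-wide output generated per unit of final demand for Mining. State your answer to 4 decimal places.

m_3 = 3.4501

Technical coefficients a_ij = z_ij / X_j:
  a_11 = 33/330 = 0.10, a_21 = 16.5/330 = 0.05, a_31 = 99/330 = 0.30
  a_12 = 72/360 = 0.20, a_22 = 54/360 = 0.15, a_32 = 108/360 = 0.30
  a_13 = 130.5/290 = 0.45, a_23 = 116/290 = 0.40, a_33 = 14.5/290 = 0.05
I − A =
  [   0.90    -0.20    -0.45]
  [  -0.05     0.85    -0.40]
  [  -0.30    -0.30     0.95]
Cofactors of I−A, C_ij = (−1)^(i+j)·(minor ij) (rows/columns in the sector order above):
  C_11 = (0.85)(0.95) − (-0.40)(-0.30) = 0.6875
  C_12 = −[(-0.05)(0.95) − (-0.40)(-0.30)] = 0.1675
  C_13 = (-0.05)(-0.30) − (0.85)(-0.30) = 0.2700
  C_21 = −[(-0.20)(0.95) − (-0.45)(-0.30)] = 0.3250
  C_22 = (0.90)(0.95) − (-0.45)(-0.30) = 0.7200
  C_23 = −[(0.90)(-0.30) − (-0.20)(-0.30)] = 0.3300
  C_31 = (-0.20)(-0.40) − (-0.45)(0.85) = 0.4625
  C_32 = −[(0.90)(-0.40) − (-0.45)(-0.05)] = 0.3825
  C_33 = (0.90)(0.85) − (-0.20)(-0.05) = 0.7550
det(I−A) = Σ_j (I−A)_1j·C_1j = (0.90)(0.6875) + (-0.20)(0.1675) + (-0.45)(0.2700) = 0.46375
adj(I−A) = Cᵀ =
  [ 0.6875   0.3250   0.4625]
  [ 0.1675   0.7200   0.3825]
  [ 0.2700   0.3300   0.7550]
(I − A)⁻¹ = adj(I−A) / det(I−A) ≈
  [   1.48248     0.70081     0.99730]
  [   0.36119     1.55256     0.82480]
  [   0.58221     0.71159     1.62803]
The output multiplier for sector j is the column-j sum of the Leontief inverse (I − A)⁻¹ = adj(I−A) / det(I−A).
Column 3 of adj(I−A): (0.4625, 0.3825, 0.7550); det(I−A) = 0.46375.
m_3 = (0.4625 + 0.3825 + 0.7550) / 0.46375 = 1.60 / 0.46375 ≈ 3.4501.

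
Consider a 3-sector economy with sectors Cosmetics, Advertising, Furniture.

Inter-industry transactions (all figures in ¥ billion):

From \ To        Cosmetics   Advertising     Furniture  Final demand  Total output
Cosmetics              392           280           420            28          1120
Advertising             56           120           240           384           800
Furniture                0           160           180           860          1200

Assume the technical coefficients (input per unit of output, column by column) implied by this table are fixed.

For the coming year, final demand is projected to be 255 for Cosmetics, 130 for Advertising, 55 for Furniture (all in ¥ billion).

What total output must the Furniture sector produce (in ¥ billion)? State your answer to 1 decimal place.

x_F = 114.9

Technical coefficients a_ij = z_ij / X_j:
  a_CC = 392/1120 = 0.35, a_AC = 56/1120 = 0.05, a_FC = 0/1120 = 0.00
  a_CA = 280/800 = 0.35, a_AA = 120/800 = 0.15, a_FA = 160/800 = 0.20
  a_CF = 420/1200 = 0.35, a_AF = 240/1200 = 0.20, a_FF = 180/1200 = 0.15
I − A =
  [   0.65    -0.35    -0.35]
  [  -0.05     0.85    -0.20]
  [   0.00    -0.20     0.85]
Cofactors of I−A, C_ij = (−1)^(i+j)·(minor ij) (rows/columns in the sector order above):
  C_11 = (0.85)(0.85) − (-0.20)(-0.20) = 0.6825
  C_12 = −[(-0.05)(0.85) − (-0.20)(0.00)] = 0.0425
  C_13 = (-0.05)(-0.20) − (0.85)(0.00) = 0.0100
  C_21 = −[(-0.35)(0.85) − (-0.35)(-0.20)] = 0.3675
  C_22 = (0.65)(0.85) − (-0.35)(0.00) = 0.5525
  C_23 = −[(0.65)(-0.20) − (-0.35)(0.00)] = 0.1300
  C_31 = (-0.35)(-0.20) − (-0.35)(0.85) = 0.3675
  C_32 = −[(0.65)(-0.20) − (-0.35)(-0.05)] = 0.1475
  C_33 = (0.65)(0.85) − (-0.35)(-0.05) = 0.5350
det(I−A) = Σ_j (I−A)_1j·C_1j = (0.65)(0.6825) + (-0.35)(0.0425) + (-0.35)(0.0100) = 0.42525
adj(I−A) = Cᵀ =
  [ 0.6825   0.3675   0.3675]
  [ 0.0425   0.5525   0.1475]
  [ 0.0100   0.1300   0.5350]
(I − A)⁻¹ = adj(I−A) / det(I−A) ≈
  [   1.6049     0.8642     0.8642]
  [   0.0999     1.2992     0.3469]
  [   0.0235     0.3057     1.2581]
x = (I − A)⁻¹ d = adj(I−A)·d / det(I−A), with det(I−A) = 0.42525:
  x_C = (0.6825·255 + 0.3675·130 + 0.3675·55) / 0.42525 = 242.025 / 0.42525 ≈ 569.1
  x_A = (0.0425·255 + 0.5525·130 + 0.1475·55) / 0.42525 = 90.775 / 0.42525 ≈ 213.5
  x_F = (0.0100·255 + 0.1300·130 + 0.5350·55) / 0.42525 = 48.875 / 0.42525 ≈ 114.9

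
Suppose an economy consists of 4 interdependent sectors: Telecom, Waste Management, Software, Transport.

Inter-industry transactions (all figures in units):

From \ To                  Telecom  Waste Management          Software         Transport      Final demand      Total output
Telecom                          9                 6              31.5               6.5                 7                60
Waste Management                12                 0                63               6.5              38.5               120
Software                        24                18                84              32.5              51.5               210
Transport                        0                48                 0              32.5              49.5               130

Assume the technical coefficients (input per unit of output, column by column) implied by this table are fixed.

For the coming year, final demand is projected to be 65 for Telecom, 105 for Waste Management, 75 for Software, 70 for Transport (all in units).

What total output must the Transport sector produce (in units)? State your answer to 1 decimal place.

Technical coefficients a_ij = z_ij / X_j:
  a_11 = 9/60 = 0.15, a_21 = 12/60 = 0.20, a_31 = 24/60 = 0.40, a_41 = 0/60 = 0.00
  a_12 = 6/120 = 0.05, a_22 = 0/120 = 0.00, a_32 = 18/120 = 0.15, a_42 = 48/120 = 0.40
  a_13 = 31.5/210 = 0.15, a_23 = 63/210 = 0.30, a_33 = 84/210 = 0.40, a_43 = 0/210 = 0.00
  a_14 = 6.5/130 = 0.05, a_24 = 6.5/130 = 0.05, a_34 = 32.5/130 = 0.25, a_44 = 32.5/130 = 0.25
I − A =
  [   0.85    -0.05    -0.15    -0.05]
  [  -0.20     1.00    -0.30    -0.05]
  [  -0.40    -0.15     0.60    -0.25]
  [   0.00    -0.40     0.00     0.75]
Compute the cofactors C_ij = (−1)^(i+j)·(3×3 minor ij) of I−A; the adjugate is their transpose:
adj(I−A) = Cᵀ =
  [ 0.374250   0.066375   0.126750   0.071625]
  [ 0.180000   0.337500   0.213750   0.105750]
  [ 0.334500   0.203625   0.609000   0.238875]
  [ 0.096000   0.180000   0.114000   0.395250]
det(I−A) = Σ_j (I−A)_1j·C_1j = (0.85)(0.374250) + (-0.05)(0.180000) + (-0.15)(0.334500) + (-0.05)(0.096000) = 0.2541375
(I − A)⁻¹ = adj(I−A) / det(I−A) ≈
  [   1.4726     0.2612     0.4987     0.2818]
  [   0.7083     1.3280     0.8411     0.4161]
  [   1.3162     0.8012     2.3963     0.9399]
  [   0.3777     0.7083     0.4486     1.5553]
x = (I − A)⁻¹ d = adj(I−A)·d / det(I−A), with det(I−A) = 0.2541375:
  x_1 = (0.374250·65 + 0.066375·105 + 0.126750·75 + 0.071625·70) / 0.2541375 = 45.815625 / 0.2541375 ≈ 180.3
  x_2 = (0.180000·65 + 0.337500·105 + 0.213750·75 + 0.105750·70) / 0.2541375 = 70.57125 / 0.2541375 ≈ 277.7
  x_3 = (0.334500·65 + 0.203625·105 + 0.609000·75 + 0.238875·70) / 0.2541375 = 105.519375 / 0.2541375 ≈ 415.2
  x_4 = (0.096000·65 + 0.180000·105 + 0.114000·75 + 0.395250·70) / 0.2541375 = 61.3575 / 0.2541375 ≈ 241.4

x_4 = 241.4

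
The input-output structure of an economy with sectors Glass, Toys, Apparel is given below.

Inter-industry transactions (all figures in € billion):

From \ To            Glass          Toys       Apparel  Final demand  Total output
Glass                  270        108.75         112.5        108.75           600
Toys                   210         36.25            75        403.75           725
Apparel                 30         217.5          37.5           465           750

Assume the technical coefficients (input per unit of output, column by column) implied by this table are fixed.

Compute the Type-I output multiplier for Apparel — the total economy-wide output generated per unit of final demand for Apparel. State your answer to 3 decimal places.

m_A = 1.809

Technical coefficients a_ij = z_ij / X_j:
  a_GG = 270/600 = 0.45, a_TG = 210/600 = 0.35, a_AG = 30/600 = 0.05
  a_GT = 108.75/725 = 0.15, a_TT = 36.25/725 = 0.05, a_AT = 217.5/725 = 0.30
  a_GA = 112.5/750 = 0.15, a_TA = 75/750 = 0.10, a_AA = 37.5/750 = 0.05
I − A =
  [   0.55    -0.15    -0.15]
  [  -0.35     0.95    -0.10]
  [  -0.05    -0.30     0.95]
Cofactors of I−A, C_ij = (−1)^(i+j)·(minor ij) (rows/columns in the sector order above):
  C_11 = (0.95)(0.95) − (-0.10)(-0.30) = 0.8725
  C_12 = −[(-0.35)(0.95) − (-0.10)(-0.05)] = 0.3375
  C_13 = (-0.35)(-0.30) − (0.95)(-0.05) = 0.1525
  C_21 = −[(-0.15)(0.95) − (-0.15)(-0.30)] = 0.1875
  C_22 = (0.55)(0.95) − (-0.15)(-0.05) = 0.5150
  C_23 = −[(0.55)(-0.30) − (-0.15)(-0.05)] = 0.1725
  C_31 = (-0.15)(-0.10) − (-0.15)(0.95) = 0.1575
  C_32 = −[(0.55)(-0.10) − (-0.15)(-0.35)] = 0.1075
  C_33 = (0.55)(0.95) − (-0.15)(-0.35) = 0.4700
det(I−A) = Σ_j (I−A)_1j·C_1j = (0.55)(0.8725) + (-0.15)(0.3375) + (-0.15)(0.1525) = 0.406375
adj(I−A) = Cᵀ =
  [ 0.8725   0.1875   0.1575]
  [ 0.3375   0.5150   0.1075]
  [ 0.1525   0.1725   0.4700]
(I − A)⁻¹ = adj(I−A) / det(I−A) ≈
  [   2.1470     0.4614     0.3876]
  [   0.8305     1.2673     0.2645]
  [   0.3753     0.4245     1.1566]
The output multiplier for sector j is the column-j sum of the Leontief inverse (I − A)⁻¹ = adj(I−A) / det(I−A).
Column A of adj(I−A): (0.1575, 0.1075, 0.4700); det(I−A) = 0.406375.
m_A = (0.1575 + 0.1075 + 0.4700) / 0.406375 = 0.735 / 0.406375 ≈ 1.809.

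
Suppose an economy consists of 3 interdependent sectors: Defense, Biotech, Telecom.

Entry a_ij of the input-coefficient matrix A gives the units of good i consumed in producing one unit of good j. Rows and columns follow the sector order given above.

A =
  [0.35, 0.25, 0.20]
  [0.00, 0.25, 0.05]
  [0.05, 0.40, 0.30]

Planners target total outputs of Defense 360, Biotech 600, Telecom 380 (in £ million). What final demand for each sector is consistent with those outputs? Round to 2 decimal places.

I − A =
  [   0.65    -0.25    -0.20]
  [   0.00     0.75    -0.05]
  [  -0.05    -0.40     0.70]
d = (I − A) x:
  d_D = (+0.65)·360 + (-0.25)·600 + (-0.20)·380 = 8.00
  d_B = (+0.00)·360 + (+0.75)·600 + (-0.05)·380 = 431.00
  d_T = (-0.05)·360 + (-0.40)·600 + (+0.70)·380 = 8.00

d_D = 8.00, d_B = 431.00, d_T = 8.00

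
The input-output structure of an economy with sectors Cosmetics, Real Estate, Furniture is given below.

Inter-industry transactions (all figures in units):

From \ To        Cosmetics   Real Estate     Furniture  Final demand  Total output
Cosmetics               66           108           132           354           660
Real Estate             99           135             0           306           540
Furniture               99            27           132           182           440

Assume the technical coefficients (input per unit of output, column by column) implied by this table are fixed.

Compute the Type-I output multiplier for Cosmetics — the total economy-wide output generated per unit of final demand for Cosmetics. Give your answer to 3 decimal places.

m_C = 1.805

Technical coefficients a_ij = z_ij / X_j:
  a_CC = 66/660 = 0.10, a_RC = 99/660 = 0.15, a_FC = 99/660 = 0.15
  a_CR = 108/540 = 0.20, a_RR = 135/540 = 0.25, a_FR = 27/540 = 0.05
  a_CF = 132/440 = 0.30, a_RF = 0/440 = 0.00, a_FF = 132/440 = 0.30
I − A =
  [   0.90    -0.20    -0.30]
  [  -0.15     0.75     0.00]
  [  -0.15    -0.05     0.70]
Cofactors of I−A, C_ij = (−1)^(i+j)·(minor ij) (rows/columns in the sector order above):
  C_11 = (0.75)(0.70) − (0.00)(-0.05) = 0.5250
  C_12 = −[(-0.15)(0.70) − (0.00)(-0.15)] = 0.1050
  C_13 = (-0.15)(-0.05) − (0.75)(-0.15) = 0.1200
  C_21 = −[(-0.20)(0.70) − (-0.30)(-0.05)] = 0.1550
  C_22 = (0.90)(0.70) − (-0.30)(-0.15) = 0.5850
  C_23 = −[(0.90)(-0.05) − (-0.20)(-0.15)] = 0.0750
  C_31 = (-0.20)(0.00) − (-0.30)(0.75) = 0.2250
  C_32 = −[(0.90)(0.00) − (-0.30)(-0.15)] = 0.0450
  C_33 = (0.90)(0.75) − (-0.20)(-0.15) = 0.6450
det(I−A) = Σ_j (I−A)_1j·C_1j = (0.90)(0.5250) + (-0.20)(0.1050) + (-0.30)(0.1200) = 0.4155
adj(I−A) = Cᵀ =
  [ 0.5250   0.1550   0.2250]
  [ 0.1050   0.5850   0.0450]
  [ 0.1200   0.0750   0.6450]
(I − A)⁻¹ = adj(I−A) / det(I−A) ≈
  [   1.2635     0.3730     0.5415]
  [   0.2527     1.4079     0.1083]
  [   0.2888     0.1805     1.5523]
The output multiplier for sector j is the column-j sum of the Leontief inverse (I − A)⁻¹ = adj(I−A) / det(I−A).
Column C of adj(I−A): (0.5250, 0.1050, 0.1200); det(I−A) = 0.4155.
m_C = (0.5250 + 0.1050 + 0.1200) / 0.4155 = 0.75 / 0.4155 ≈ 1.805.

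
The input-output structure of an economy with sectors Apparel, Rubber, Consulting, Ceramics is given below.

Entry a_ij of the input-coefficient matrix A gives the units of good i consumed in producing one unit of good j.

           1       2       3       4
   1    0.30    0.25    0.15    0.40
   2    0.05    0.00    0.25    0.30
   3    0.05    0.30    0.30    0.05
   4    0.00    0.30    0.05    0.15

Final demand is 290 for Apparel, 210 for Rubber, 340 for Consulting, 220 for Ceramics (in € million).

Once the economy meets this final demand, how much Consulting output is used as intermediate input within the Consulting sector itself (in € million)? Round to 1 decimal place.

z_33 = 265.5

I − A =
  [   0.70    -0.25    -0.15    -0.40]
  [  -0.05     1.00    -0.25    -0.30]
  [  -0.05    -0.30     0.70    -0.05]
  [   0.00    -0.30    -0.05     0.85]
Compute the cofactors C_ij = (−1)^(i+j)·(3×3 minor ij) of I−A; the adjugate is their transpose:
adj(I−A) = Cᵀ =
  [ 0.457500   0.278625   0.220875   0.326625]
  [ 0.041000   0.407375   0.166625   0.172875]
  [ 0.051500   0.205625   0.515375   0.127125]
  [ 0.017500   0.155875   0.089125   0.415875]
det(I−A) = Σ_j (I−A)_1j·C_1j = (0.70)(0.457500) + (-0.25)(0.041000) + (-0.15)(0.051500) + (-0.40)(0.017500) = 0.295275
(I − A)⁻¹ = adj(I−A) / det(I−A) ≈
  [   1.5494     0.9436     0.7480     1.1062]
  [   0.1389     1.3796     0.5643     0.5855]
  [   0.1744     0.6964     1.7454     0.4305]
  [   0.0593     0.5279     0.3018     1.4084]
First solve x = (I − A)⁻¹ d = adj(I−A)·d / det(I−A); in particular x_3 = (0.051500·290 + 0.205625·210 + 0.515375·340 + 0.127125·220) / 0.295275 = 261.31125 / 0.295275 ≈ 884.976.
Intermediate flow from 3 to 3: z_33 = a_33 · x_3 = 0.30 × 261.31125 / 0.295275 = 78.393375 / 0.295275 ≈ 265.5.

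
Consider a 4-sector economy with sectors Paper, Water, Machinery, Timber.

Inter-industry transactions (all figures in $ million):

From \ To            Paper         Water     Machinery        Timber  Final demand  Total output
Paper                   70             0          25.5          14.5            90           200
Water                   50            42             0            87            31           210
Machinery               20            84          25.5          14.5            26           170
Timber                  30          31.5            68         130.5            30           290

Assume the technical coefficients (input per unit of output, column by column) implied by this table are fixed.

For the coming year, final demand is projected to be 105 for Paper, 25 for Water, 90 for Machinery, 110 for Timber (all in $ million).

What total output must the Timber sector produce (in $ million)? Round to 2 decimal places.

x_T = 626.85

Technical coefficients a_ij = z_ij / X_j:
  a_PP = 70/200 = 0.35, a_WP = 50/200 = 0.25, a_MP = 20/200 = 0.10, a_TP = 30/200 = 0.15
  a_PW = 0/210 = 0.00, a_WW = 42/210 = 0.20, a_MW = 84/210 = 0.40, a_TW = 31.5/210 = 0.15
  a_PM = 25.5/170 = 0.15, a_WM = 0/170 = 0.00, a_MM = 25.5/170 = 0.15, a_TM = 68/170 = 0.40
  a_PT = 14.5/290 = 0.05, a_WT = 87/290 = 0.30, a_MT = 14.5/290 = 0.05, a_TT = 130.5/290 = 0.45
I − A =
  [   0.65     0.00    -0.15    -0.05]
  [  -0.25     0.80     0.00    -0.30]
  [  -0.10    -0.40     0.85    -0.05]
  [  -0.15    -0.15    -0.40     0.55]
Compute the cofactors C_ij = (−1)^(i+j)·(3×3 minor ij) of I−A; the adjugate is their transpose:
adj(I−A) = Cᵀ =
  [ 0.271750   0.048500   0.075250   0.058000]
  [ 0.162125   0.273125   0.110375   0.173750]
  [ 0.120375   0.145625   0.248875   0.113000]
  [ 0.205875   0.193625   0.231625   0.415000]
det(I−A) = Σ_j (I−A)_1j·C_1j = (0.65)(0.271750) + (0.00)(0.162125) + (-0.15)(0.120375) + (-0.05)(0.205875) = 0.1482875
(I − A)⁻¹ = adj(I−A) / det(I−A) ≈
  [   1.8326     0.3271     0.5075     0.3911]
  [   1.0933     1.8419     0.7443     1.1717]
  [   0.8118     0.9820     1.6783     0.7620]
  [   1.3884     1.3057     1.5620     2.7986]
x = (I − A)⁻¹ d = adj(I−A)·d / det(I−A), with det(I−A) = 0.1482875:
  x_P = (0.271750·105 + 0.048500·25 + 0.075250·90 + 0.058000·110) / 0.1482875 = 42.89875 / 0.1482875 ≈ 289.29
  x_W = (0.162125·105 + 0.273125·25 + 0.110375·90 + 0.173750·110) / 0.1482875 = 52.8975 / 0.1482875 ≈ 356.72
  x_M = (0.120375·105 + 0.145625·25 + 0.248875·90 + 0.113000·110) / 0.1482875 = 51.10875 / 0.1482875 ≈ 344.66
  x_T = (0.205875·105 + 0.193625·25 + 0.231625·90 + 0.415000·110) / 0.1482875 = 92.95375 / 0.1482875 ≈ 626.85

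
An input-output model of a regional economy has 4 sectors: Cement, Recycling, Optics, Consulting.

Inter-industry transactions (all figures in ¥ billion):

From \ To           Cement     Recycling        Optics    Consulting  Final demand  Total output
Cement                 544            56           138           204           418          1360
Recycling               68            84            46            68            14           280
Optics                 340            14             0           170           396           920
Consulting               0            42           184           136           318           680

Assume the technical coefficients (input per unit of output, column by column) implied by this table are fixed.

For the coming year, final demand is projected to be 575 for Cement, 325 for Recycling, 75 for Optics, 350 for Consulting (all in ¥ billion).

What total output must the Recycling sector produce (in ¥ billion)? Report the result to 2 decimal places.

x_2 = 754.45

Technical coefficients a_ij = z_ij / X_j:
  a_11 = 544/1360 = 0.40, a_21 = 68/1360 = 0.05, a_31 = 340/1360 = 0.25, a_41 = 0/1360 = 0.00
  a_12 = 56/280 = 0.20, a_22 = 84/280 = 0.30, a_32 = 14/280 = 0.05, a_42 = 42/280 = 0.15
  a_13 = 138/920 = 0.15, a_23 = 46/920 = 0.05, a_33 = 0/920 = 0.00, a_43 = 184/920 = 0.20
  a_14 = 204/680 = 0.30, a_24 = 68/680 = 0.10, a_34 = 170/680 = 0.25, a_44 = 136/680 = 0.20
I − A =
  [   0.60    -0.20    -0.15    -0.30]
  [  -0.05     0.70    -0.05    -0.10]
  [  -0.25    -0.05     1.00    -0.25]
  [   0.00    -0.15    -0.20     0.80]
Compute the cofactors C_ij = (−1)^(i+j)·(3×3 minor ij) of I−A; the adjugate is their transpose:
adj(I−A) = Cᵀ =
  [ 0.505125   0.209625   0.138000   0.258750]
  [ 0.052500   0.405000   0.045000   0.084375]
  [ 0.140125   0.097750   0.316750   0.163750]
  [ 0.044875   0.100375   0.087625   0.379375]
det(I−A) = Σ_j (I−A)_1j·C_1j = (0.60)(0.505125) + (-0.20)(0.052500) + (-0.15)(0.140125) + (-0.30)(0.044875) = 0.25809375
(I − A)⁻¹ = adj(I−A) / det(I−A) ≈
  [   1.9571     0.8122     0.5347     1.0025]
  [   0.2034     1.5692     0.1744     0.3269]
  [   0.5429     0.3787     1.2273     0.6345]
  [   0.1739     0.3889     0.3395     1.4699]
x = (I − A)⁻¹ d = adj(I−A)·d / det(I−A), with det(I−A) = 0.25809375:
  x_1 = (0.505125·575 + 0.209625·325 + 0.138000·75 + 0.258750·350) / 0.25809375 = 459.4875 / 0.25809375 ≈ 1780.31
  x_2 = (0.052500·575 + 0.405000·325 + 0.045000·75 + 0.084375·350) / 0.25809375 = 194.71875 / 0.25809375 ≈ 754.45
  x_3 = (0.140125·575 + 0.097750·325 + 0.316750·75 + 0.163750·350) / 0.25809375 = 193.409375 / 0.25809375 ≈ 749.38
  x_4 = (0.044875·575 + 0.100375·325 + 0.087625·75 + 0.379375·350) / 0.25809375 = 197.778125 / 0.25809375 ≈ 766.30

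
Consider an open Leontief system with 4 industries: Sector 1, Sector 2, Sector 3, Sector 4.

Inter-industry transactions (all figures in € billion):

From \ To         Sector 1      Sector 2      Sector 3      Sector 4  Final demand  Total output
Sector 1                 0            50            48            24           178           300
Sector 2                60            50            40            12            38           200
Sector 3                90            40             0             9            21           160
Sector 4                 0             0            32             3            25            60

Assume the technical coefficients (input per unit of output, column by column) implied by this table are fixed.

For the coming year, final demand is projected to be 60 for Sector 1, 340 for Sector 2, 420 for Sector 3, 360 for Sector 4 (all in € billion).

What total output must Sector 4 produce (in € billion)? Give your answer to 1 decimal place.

x_4 = 593.1

Technical coefficients a_ij = z_ij / X_j:
  a_11 = 0/300 = 0.00, a_21 = 60/300 = 0.20, a_31 = 90/300 = 0.30, a_41 = 0/300 = 0.00
  a_12 = 50/200 = 0.25, a_22 = 50/200 = 0.25, a_32 = 40/200 = 0.20, a_42 = 0/200 = 0.00
  a_13 = 48/160 = 0.30, a_23 = 40/160 = 0.25, a_33 = 0/160 = 0.00, a_43 = 32/160 = 0.20
  a_14 = 24/60 = 0.40, a_24 = 12/60 = 0.20, a_34 = 9/60 = 0.15, a_44 = 3/60 = 0.05
I − A =
  [   1.00    -0.25    -0.30    -0.40]
  [  -0.20     0.75    -0.25    -0.20]
  [  -0.30    -0.20     1.00    -0.15]
  [   0.00     0.00    -0.20     0.95]
Compute the cofactors C_ij = (−1)^(i+j)·(3×3 minor ij) of I−A; the adjugate is their transpose:
adj(I−A) = Cᵀ =
  [ 0.634500   0.303000   0.343125   0.385125]
  [ 0.267250   0.810500   0.350500   0.338500]
  [ 0.251750   0.261250   0.665000   0.266000]
  [ 0.053000   0.055000   0.140000   0.551750]
det(I−A) = Σ_j (I−A)_1j·C_1j = (1.00)(0.634500) + (-0.25)(0.267250) + (-0.30)(0.251750) + (-0.40)(0.053000) = 0.4709625
(I − A)⁻¹ = adj(I−A) / det(I−A) ≈
  [   1.3472     0.6434     0.7286     0.8177]
  [   0.5675     1.7209     0.7442     0.7187]
  [   0.5345     0.5547     1.4120     0.5648]
  [   0.1125     0.1168     0.2973     1.1715]
x = (I − A)⁻¹ d = adj(I−A)·d / det(I−A), with det(I−A) = 0.4709625:
  x_1 = (0.634500·60 + 0.303000·340 + 0.343125·420 + 0.385125·360) / 0.4709625 = 423.8475 / 0.4709625 ≈ 900.0
  x_2 = (0.267250·60 + 0.810500·340 + 0.350500·420 + 0.338500·360) / 0.4709625 = 560.675 / 0.4709625 ≈ 1190.5
  x_3 = (0.251750·60 + 0.261250·340 + 0.665000·420 + 0.266000·360) / 0.4709625 = 478.99 / 0.4709625 ≈ 1017.0
  x_4 = (0.053000·60 + 0.055000·340 + 0.140000·420 + 0.551750·360) / 0.4709625 = 279.31 / 0.4709625 ≈ 593.1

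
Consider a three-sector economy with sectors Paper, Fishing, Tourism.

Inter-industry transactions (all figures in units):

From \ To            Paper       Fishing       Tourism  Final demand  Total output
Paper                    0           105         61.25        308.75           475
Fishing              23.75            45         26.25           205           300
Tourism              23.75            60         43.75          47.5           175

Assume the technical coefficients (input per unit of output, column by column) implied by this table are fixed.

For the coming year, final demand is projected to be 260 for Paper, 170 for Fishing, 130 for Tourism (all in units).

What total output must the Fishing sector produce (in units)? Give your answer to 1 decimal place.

Technical coefficients a_ij = z_ij / X_j:
  a_PP = 0/475 = 0.00, a_FP = 23.75/475 = 0.05, a_TP = 23.75/475 = 0.05
  a_PF = 105/300 = 0.35, a_FF = 45/300 = 0.15, a_TF = 60/300 = 0.20
  a_PT = 61.25/175 = 0.35, a_FT = 26.25/175 = 0.15, a_TT = 43.75/175 = 0.25
I − A =
  [   1.00    -0.35    -0.35]
  [  -0.05     0.85    -0.15]
  [  -0.05    -0.20     0.75]
Cofactors of I−A, C_ij = (−1)^(i+j)·(minor ij) (rows/columns in the sector order above):
  C_11 = (0.85)(0.75) − (-0.15)(-0.20) = 0.6075
  C_12 = −[(-0.05)(0.75) − (-0.15)(-0.05)] = 0.0450
  C_13 = (-0.05)(-0.20) − (0.85)(-0.05) = 0.0525
  C_21 = −[(-0.35)(0.75) − (-0.35)(-0.20)] = 0.3325
  C_22 = (1.00)(0.75) − (-0.35)(-0.05) = 0.7325
  C_23 = −[(1.00)(-0.20) − (-0.35)(-0.05)] = 0.2175
  C_31 = (-0.35)(-0.15) − (-0.35)(0.85) = 0.3500
  C_32 = −[(1.00)(-0.15) − (-0.35)(-0.05)] = 0.1675
  C_33 = (1.00)(0.85) − (-0.35)(-0.05) = 0.8325
det(I−A) = Σ_j (I−A)_1j·C_1j = (1.00)(0.6075) + (-0.35)(0.0450) + (-0.35)(0.0525) = 0.573375
adj(I−A) = Cᵀ =
  [ 0.6075   0.3325   0.3500]
  [ 0.0450   0.7325   0.1675]
  [ 0.0525   0.2175   0.8325]
(I − A)⁻¹ = adj(I−A) / det(I−A) ≈
  [   1.0595     0.5799     0.6104]
  [   0.0785     1.2775     0.2921]
  [   0.0916     0.3793     1.4519]
x = (I − A)⁻¹ d = adj(I−A)·d / det(I−A), with det(I−A) = 0.573375:
  x_P = (0.6075·260 + 0.3325·170 + 0.3500·130) / 0.573375 = 259.975 / 0.573375 ≈ 453.4
  x_F = (0.0450·260 + 0.7325·170 + 0.1675·130) / 0.573375 = 158.00 / 0.573375 ≈ 275.6
  x_T = (0.0525·260 + 0.2175·170 + 0.8325·130) / 0.573375 = 158.85 / 0.573375 ≈ 277.0

x_F = 275.6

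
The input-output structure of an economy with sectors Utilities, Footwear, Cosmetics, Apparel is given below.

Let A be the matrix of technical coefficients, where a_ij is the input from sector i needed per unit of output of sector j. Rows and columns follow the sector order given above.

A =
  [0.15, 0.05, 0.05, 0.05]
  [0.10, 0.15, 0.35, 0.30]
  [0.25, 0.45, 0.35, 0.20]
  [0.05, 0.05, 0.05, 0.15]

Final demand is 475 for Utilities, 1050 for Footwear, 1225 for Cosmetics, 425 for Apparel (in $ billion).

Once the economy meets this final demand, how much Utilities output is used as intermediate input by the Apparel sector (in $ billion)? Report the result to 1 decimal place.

z_UA = 56.4

I − A =
  [   0.85    -0.05    -0.05    -0.05]
  [  -0.10     0.85    -0.35    -0.30]
  [  -0.25    -0.45     0.65    -0.20]
  [  -0.05    -0.05    -0.05     0.85]
Compute the cofactors C_ij = (−1)^(i+j)·(3×3 minor ij) of I−A; the adjugate is their transpose:
adj(I−A) = Cᵀ =
  [ 0.307250   0.049500   0.054000   0.048250]
  [ 0.145625   0.447750   0.270000   0.230125]
  [ 0.231375   0.344250   0.594000   0.274875]
  [ 0.040250   0.049500   0.054000   0.315250]
det(I−A) = Σ_j (I−A)_1j·C_1j = (0.85)(0.307250) + (-0.05)(0.145625) + (-0.05)(0.231375) + (-0.05)(0.040250) = 0.2403
(I − A)⁻¹ = adj(I−A) / det(I−A) ≈
  [   1.2786     0.2060     0.2247     0.2008]
  [   0.6060     1.8633     1.1236     0.9577]
  [   0.9629     1.4326     2.4719     1.1439]
  [   0.1675     0.2060     0.2247     1.3119]
First solve x = (I − A)⁻¹ d = adj(I−A)·d / det(I−A); in particular x_A = (0.040250·475 + 0.049500·1050 + 0.054000·1225 + 0.315250·425) / 0.2403 = 271.225 / 0.2403 ≈ 1128.693.
Intermediate flow from U to A: z_UA = a_UA · x_A = 0.05 × 271.225 / 0.2403 = 13.56125 / 0.2403 ≈ 56.4.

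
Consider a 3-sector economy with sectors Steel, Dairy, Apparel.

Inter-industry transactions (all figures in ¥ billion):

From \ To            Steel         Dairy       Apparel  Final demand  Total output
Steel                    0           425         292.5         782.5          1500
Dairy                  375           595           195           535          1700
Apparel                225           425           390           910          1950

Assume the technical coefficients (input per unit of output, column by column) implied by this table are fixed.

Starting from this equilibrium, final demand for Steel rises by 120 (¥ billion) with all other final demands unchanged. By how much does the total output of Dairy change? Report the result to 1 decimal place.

Δx_2 = 61.8

Technical coefficients a_ij = z_ij / X_j:
  a_11 = 0/1500 = 0.00, a_21 = 375/1500 = 0.25, a_31 = 225/1500 = 0.15
  a_12 = 425/1700 = 0.25, a_22 = 595/1700 = 0.35, a_32 = 425/1700 = 0.25
  a_13 = 292.5/1950 = 0.15, a_23 = 195/1950 = 0.10, a_33 = 390/1950 = 0.20
I − A =
  [   1.00    -0.25    -0.15]
  [  -0.25     0.65    -0.10]
  [  -0.15    -0.25     0.80]
Cofactors of I−A, C_ij = (−1)^(i+j)·(minor ij) (rows/columns in the sector order above):
  C_11 = (0.65)(0.80) − (-0.10)(-0.25) = 0.4950
  C_12 = −[(-0.25)(0.80) − (-0.10)(-0.15)] = 0.2150
  C_13 = (-0.25)(-0.25) − (0.65)(-0.15) = 0.1600
  C_21 = −[(-0.25)(0.80) − (-0.15)(-0.25)] = 0.2375
  C_22 = (1.00)(0.80) − (-0.15)(-0.15) = 0.7775
  C_23 = −[(1.00)(-0.25) − (-0.25)(-0.15)] = 0.2875
  C_31 = (-0.25)(-0.10) − (-0.15)(0.65) = 0.1225
  C_32 = −[(1.00)(-0.10) − (-0.15)(-0.25)] = 0.1375
  C_33 = (1.00)(0.65) − (-0.25)(-0.25) = 0.5875
det(I−A) = Σ_j (I−A)_1j·C_1j = (1.00)(0.4950) + (-0.25)(0.2150) + (-0.15)(0.1600) = 0.41725
adj(I−A) = Cᵀ =
  [ 0.4950   0.2375   0.1225]
  [ 0.2150   0.7775   0.1375]
  [ 0.1600   0.2875   0.5875]
(I − A)⁻¹ = adj(I−A) / det(I−A) ≈
  [   1.1863     0.5692     0.2936]
  [   0.5153     1.8634     0.3295]
  [   0.3835     0.6890     1.4080]
Δx = (I − A)⁻¹ Δd with Δd having +120 in the Steel component and 0 elsewhere.
So Δx_2 = L_21 · (+120), where L_21 = adj(I−A)_21 / det(I−A) = 0.2150 / 0.41725.
Δx_2 = 0.2150 × (+120) / 0.41725 = 25.80 / 0.41725 ≈ 61.8.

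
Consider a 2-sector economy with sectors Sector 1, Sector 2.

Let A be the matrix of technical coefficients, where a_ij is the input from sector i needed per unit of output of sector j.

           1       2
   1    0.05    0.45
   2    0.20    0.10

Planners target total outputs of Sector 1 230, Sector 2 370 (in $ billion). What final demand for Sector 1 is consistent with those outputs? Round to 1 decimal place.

I − A =
  [   0.95    -0.45]
  [  -0.20     0.90]
d = (I − A) x:
  d_1 = (+0.95)·230 + (-0.45)·370 = 52.0
  d_2 = (-0.20)·230 + (+0.90)·370 = 287.0

d_1 = 52.0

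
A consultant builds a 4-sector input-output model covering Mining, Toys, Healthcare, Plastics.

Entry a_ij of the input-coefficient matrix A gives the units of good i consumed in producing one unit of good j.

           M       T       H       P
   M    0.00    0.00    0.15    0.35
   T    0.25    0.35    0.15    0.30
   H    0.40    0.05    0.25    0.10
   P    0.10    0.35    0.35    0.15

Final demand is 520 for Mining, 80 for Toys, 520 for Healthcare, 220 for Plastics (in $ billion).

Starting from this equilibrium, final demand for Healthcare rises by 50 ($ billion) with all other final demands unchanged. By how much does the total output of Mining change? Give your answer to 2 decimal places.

Δx_M = 44.74

I − A =
  [   1.00     0.00    -0.15    -0.35]
  [  -0.25     0.65    -0.15    -0.30]
  [  -0.40    -0.05     0.75    -0.10]
  [  -0.10    -0.35    -0.35     0.85]
Compute the cofactors C_ij = (−1)^(i+j)·(3×3 minor ij) of I−A; the adjugate is their transpose:
adj(I−A) = Cᵀ =
  [ 0.296000   0.109625   0.165125   0.180000]
  [ 0.267625   0.474750   0.294250   0.312375]
  [ 0.206375   0.124750   0.394125   0.175375]
  [ 0.230000   0.259750   0.302875   0.439125]
det(I−A) = Σ_j (I−A)_1j·C_1j = (1.00)(0.296000) + (0.00)(0.267625) + (-0.15)(0.206375) + (-0.35)(0.230000) = 0.18454375
(I − A)⁻¹ = adj(I−A) / det(I−A) ≈
  [   1.6040     0.5940     0.8948     0.9754]
  [   1.4502     2.5726     1.5945     1.6927]
  [   1.1183     0.6760     2.1357     0.9503]
  [   1.2463     1.4075     1.6412     2.3795]
Δx = (I − A)⁻¹ Δd with Δd having +50 in the Healthcare component and 0 elsewhere.
So Δx_M = L_MH · (+50), where L_MH = adj(I−A)_MH / det(I−A) = 0.165125 / 0.18454375.
Δx_M = 0.165125 × (+50) / 0.18454375 = 8.25625 / 0.18454375 ≈ 44.74.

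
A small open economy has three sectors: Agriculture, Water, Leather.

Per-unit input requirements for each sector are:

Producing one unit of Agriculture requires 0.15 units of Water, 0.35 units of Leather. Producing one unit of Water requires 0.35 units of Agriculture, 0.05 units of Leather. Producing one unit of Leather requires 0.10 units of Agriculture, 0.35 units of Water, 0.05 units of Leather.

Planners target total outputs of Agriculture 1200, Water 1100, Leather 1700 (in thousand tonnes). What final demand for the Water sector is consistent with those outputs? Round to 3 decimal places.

d_W = 325.000

I − A =
  [   1.00    -0.35    -0.10]
  [  -0.15     1.00    -0.35]
  [  -0.35    -0.05     0.95]
d = (I − A) x:
  d_A = (+1.00)·1200 + (-0.35)·1100 + (-0.10)·1700 = 645.000
  d_W = (-0.15)·1200 + (+1.00)·1100 + (-0.35)·1700 = 325.000
  d_L = (-0.35)·1200 + (-0.05)·1100 + (+0.95)·1700 = 1140.000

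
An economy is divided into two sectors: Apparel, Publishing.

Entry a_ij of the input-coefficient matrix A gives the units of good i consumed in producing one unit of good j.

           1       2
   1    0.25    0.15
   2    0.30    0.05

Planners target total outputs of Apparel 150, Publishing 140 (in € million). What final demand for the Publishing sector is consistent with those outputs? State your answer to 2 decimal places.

I − A =
  [   0.75    -0.15]
  [  -0.30     0.95]
d = (I − A) x:
  d_1 = (+0.75)·150 + (-0.15)·140 = 91.50
  d_2 = (-0.30)·150 + (+0.95)·140 = 88.00

d_2 = 88.00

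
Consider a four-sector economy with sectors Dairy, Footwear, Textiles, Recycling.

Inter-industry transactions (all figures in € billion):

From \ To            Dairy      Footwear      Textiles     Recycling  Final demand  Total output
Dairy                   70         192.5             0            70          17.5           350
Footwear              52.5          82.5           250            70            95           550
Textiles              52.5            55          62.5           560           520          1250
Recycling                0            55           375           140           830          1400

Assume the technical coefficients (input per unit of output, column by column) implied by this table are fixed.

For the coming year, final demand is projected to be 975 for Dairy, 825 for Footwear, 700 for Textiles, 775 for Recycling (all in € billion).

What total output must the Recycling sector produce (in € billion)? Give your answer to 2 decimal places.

x_R = 1749.10

Technical coefficients a_ij = z_ij / X_j:
  a_DD = 70/350 = 0.20, a_FD = 52.5/350 = 0.15, a_TD = 52.5/350 = 0.15, a_RD = 0/350 = 0.00
  a_DF = 192.5/550 = 0.35, a_FF = 82.5/550 = 0.15, a_TF = 55/550 = 0.10, a_RF = 55/550 = 0.10
  a_DT = 0/1250 = 0.00, a_FT = 250/1250 = 0.20, a_TT = 62.5/1250 = 0.05, a_RT = 375/1250 = 0.30
  a_DR = 70/1400 = 0.05, a_FR = 70/1400 = 0.05, a_TR = 560/1400 = 0.40, a_RR = 140/1400 = 0.10
I − A =
  [   0.80    -0.35     0.00    -0.05]
  [  -0.15     0.85    -0.20    -0.05]
  [  -0.15    -0.10     0.95    -0.40]
  [   0.00    -0.10    -0.30     0.90]
Compute the cofactors C_ij = (−1)^(i+j)·(3×3 minor ij) of I−A; the adjugate is their transpose:
adj(I−A) = Cᵀ =
  [ 0.592500   0.263500   0.082000   0.084000]
  [ 0.139500   0.585750   0.158250   0.110625]
  [ 0.133500   0.152000   0.560000   0.264750]
  [ 0.060000   0.115750   0.204250   0.569625]
det(I−A) = Σ_j (I−A)_1j·C_1j = (0.80)(0.592500) + (-0.35)(0.139500) + (0.00)(0.133500) + (-0.05)(0.060000) = 0.422175
(I − A)⁻¹ = adj(I−A) / det(I−A) ≈
  [   1.4034     0.6241     0.1942     0.1990]
  [   0.3304     1.3875     0.3748     0.2620]
  [   0.3162     0.3600     1.3265     0.6271]
  [   0.1421     0.2742     0.4838     1.3493]
x = (I − A)⁻¹ d = adj(I−A)·d / det(I−A), with det(I−A) = 0.422175:
  x_D = (0.592500·975 + 0.263500·825 + 0.082000·700 + 0.084000·775) / 0.422175 = 917.575 / 0.422175 ≈ 2173.45
  x_F = (0.139500·975 + 0.585750·825 + 0.158250·700 + 0.110625·775) / 0.422175 = 815.765625 / 0.422175 ≈ 1932.29
  x_T = (0.133500·975 + 0.152000·825 + 0.560000·700 + 0.264750·775) / 0.422175 = 852.74375 / 0.422175 ≈ 2019.88
  x_R = (0.060000·975 + 0.115750·825 + 0.204250·700 + 0.569625·775) / 0.422175 = 738.428125 / 0.422175 ≈ 1749.10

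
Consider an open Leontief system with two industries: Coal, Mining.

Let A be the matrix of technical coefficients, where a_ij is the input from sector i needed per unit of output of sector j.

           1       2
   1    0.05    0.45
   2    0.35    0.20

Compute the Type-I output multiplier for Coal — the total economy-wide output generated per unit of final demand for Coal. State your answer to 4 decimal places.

m_1 = 1.9087

I − A =
  [   0.95    -0.45]
  [  -0.35     0.80]
det(I−A) = (0.95)(0.80) − (-0.45)(-0.35) = 0.6025
adj(I−A) = [[0.80, 0.45], [0.35, 0.95]]
(I − A)⁻¹ = adj(I−A) / det(I−A) ≈
  [   1.32780     0.74689]
  [   0.58091     1.57676]
The output multiplier for sector j is the column-j sum of the Leontief inverse (I − A)⁻¹ = adj(I−A) / det(I−A).
Column 1 of adj(I−A): (0.80, 0.35); det(I−A) = 0.6025.
m_1 = (0.80 + 0.35) / 0.6025 = 1.15 / 0.6025 ≈ 1.9087.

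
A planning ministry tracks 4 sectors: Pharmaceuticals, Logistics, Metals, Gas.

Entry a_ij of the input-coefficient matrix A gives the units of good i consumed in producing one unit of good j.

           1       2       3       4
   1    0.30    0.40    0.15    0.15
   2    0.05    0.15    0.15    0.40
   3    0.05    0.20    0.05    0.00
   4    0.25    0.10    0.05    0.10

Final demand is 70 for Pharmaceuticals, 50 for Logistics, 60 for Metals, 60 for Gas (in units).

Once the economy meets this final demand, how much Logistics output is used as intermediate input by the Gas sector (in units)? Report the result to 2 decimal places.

I − A =
  [   0.70    -0.40    -0.15    -0.15]
  [  -0.05     0.85    -0.15    -0.40]
  [  -0.05    -0.20     0.95     0.00]
  [  -0.25    -0.10    -0.05     0.90]
Compute the cofactors C_ij = (−1)^(i+j)·(3×3 minor ij) of I−A; the adjugate is their transpose:
adj(I−A) = Cᵀ =
  [ 0.657750   0.384750   0.179375   0.280625]
  [ 0.145500   0.555750   0.125000   0.271250]
  [ 0.065250   0.137250   0.416875   0.071875]
  [ 0.202500   0.176250   0.086875   0.514375]
det(I−A) = Σ_j (I−A)_1j·C_1j = (0.70)(0.657750) + (-0.40)(0.145500) + (-0.15)(0.065250) + (-0.15)(0.202500) = 0.3620625
(I − A)⁻¹ = adj(I−A) / det(I−A) ≈
  [   1.8167     1.0627     0.4954     0.7751]
  [   0.4019     1.5350     0.3452     0.7492]
  [   0.1802     0.3791     1.1514     0.1985]
  [   0.5593     0.4868     0.2399     1.4207]
First solve x = (I − A)⁻¹ d = adj(I−A)·d / det(I−A); in particular x_4 = (0.202500·70 + 0.176250·50 + 0.086875·60 + 0.514375·60) / 0.3620625 = 59.0625 / 0.3620625 ≈ 163.1279.
Intermediate flow from 2 to 4: z_24 = a_24 · x_4 = 0.40 × 59.0625 / 0.3620625 = 23.625 / 0.3620625 ≈ 65.25.

z_24 = 65.25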